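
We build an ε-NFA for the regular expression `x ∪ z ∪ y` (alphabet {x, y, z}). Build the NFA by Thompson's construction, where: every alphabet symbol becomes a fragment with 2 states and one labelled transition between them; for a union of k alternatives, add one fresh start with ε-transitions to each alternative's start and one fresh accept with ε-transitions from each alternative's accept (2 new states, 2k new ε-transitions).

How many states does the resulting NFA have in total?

8

By structural recursion:
Each of the 3 symbol leaves contributes a 2-state fragment.
  x ∪ z ∪ y — 8 states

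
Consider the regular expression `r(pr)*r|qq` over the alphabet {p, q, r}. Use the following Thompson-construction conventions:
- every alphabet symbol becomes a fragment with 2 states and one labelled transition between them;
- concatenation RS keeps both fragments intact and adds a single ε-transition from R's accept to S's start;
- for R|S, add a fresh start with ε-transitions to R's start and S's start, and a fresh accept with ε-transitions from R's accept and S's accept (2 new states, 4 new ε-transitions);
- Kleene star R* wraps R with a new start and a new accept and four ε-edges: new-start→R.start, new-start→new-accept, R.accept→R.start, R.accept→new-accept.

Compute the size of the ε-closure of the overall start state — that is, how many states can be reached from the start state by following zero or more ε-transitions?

Compute the ε-closure size of each fragment's start state recursively; a symbol fragment's start has no outgoing ε-edge, so its closure is just itself (size 1).
  pr → C equals the left operand's closure size = 1 (its accept is not ε-reachable, so the closure stops there)
  (pr)* → the star's fresh start ε-reaches both the body's start and the fresh accept: C = 2 + 1 = 3
  r(pr)*r → C equals the left operand's closure size = 1 (its accept is not ε-reachable, so the closure stops there)
  qq → same as the first factor's closure: C = 1
  r(pr)*r|qq → C = 1 + 1 + 1 = 3 (the new accept is not ε-reachable since no branch accepts ε)

3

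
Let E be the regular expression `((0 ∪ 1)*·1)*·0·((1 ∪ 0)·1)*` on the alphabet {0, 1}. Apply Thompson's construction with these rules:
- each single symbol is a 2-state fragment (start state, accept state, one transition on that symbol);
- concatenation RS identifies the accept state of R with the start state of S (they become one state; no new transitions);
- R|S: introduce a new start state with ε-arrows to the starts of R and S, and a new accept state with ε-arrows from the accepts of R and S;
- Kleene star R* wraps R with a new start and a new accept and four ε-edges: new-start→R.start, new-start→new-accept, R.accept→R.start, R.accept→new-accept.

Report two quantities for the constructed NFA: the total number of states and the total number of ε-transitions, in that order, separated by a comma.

Bottom-up over the parse tree:
Each of the 7 symbol leaves contributes 2 states and 0 ε-transitions.
  0 ∪ 1 — 6 states, 4 ε-transitions
  (0 ∪ 1)* — 8 states, 8 ε-transitions
  (0 ∪ 1)*·1 — 9 states, 8 ε-transitions
  ((0 ∪ 1)*·1)* — 11 states, 12 ε-transitions
  1 ∪ 0 — 6 states, 4 ε-transitions
  (1 ∪ 0)·1 — 7 states, 4 ε-transitions
  ((1 ∪ 0)·1)* — 9 states, 8 ε-transitions
  ((0 ∪ 1)*·1)*·0·((1 ∪ 0)·1)* — 20 states, 20 ε-transitions

20, 20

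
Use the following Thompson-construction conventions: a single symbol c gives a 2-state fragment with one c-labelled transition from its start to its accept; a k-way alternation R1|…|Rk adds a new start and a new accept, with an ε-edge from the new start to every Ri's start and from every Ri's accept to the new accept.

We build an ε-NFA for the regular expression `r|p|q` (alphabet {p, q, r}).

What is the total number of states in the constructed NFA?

Recursing over subexpressions:
Each of the 3 symbol leaves contributes a 2-state fragment.
  r|p|q — 8 states

8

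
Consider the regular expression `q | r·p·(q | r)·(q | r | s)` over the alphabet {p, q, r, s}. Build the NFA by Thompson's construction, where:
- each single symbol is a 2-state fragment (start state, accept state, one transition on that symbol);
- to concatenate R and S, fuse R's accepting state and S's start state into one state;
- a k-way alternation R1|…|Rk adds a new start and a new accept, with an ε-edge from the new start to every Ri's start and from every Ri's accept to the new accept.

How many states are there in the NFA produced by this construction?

Bottom-up over the parse tree:
Each of the 8 symbol leaves contributes a 2-state fragment.
  q | r → 6 states
  q | r | s → 8 states
  r·p·(q | r)·(q | r | s) → 15 states
  q | r·p·(q | r)·(q | r | s) → 19 states

19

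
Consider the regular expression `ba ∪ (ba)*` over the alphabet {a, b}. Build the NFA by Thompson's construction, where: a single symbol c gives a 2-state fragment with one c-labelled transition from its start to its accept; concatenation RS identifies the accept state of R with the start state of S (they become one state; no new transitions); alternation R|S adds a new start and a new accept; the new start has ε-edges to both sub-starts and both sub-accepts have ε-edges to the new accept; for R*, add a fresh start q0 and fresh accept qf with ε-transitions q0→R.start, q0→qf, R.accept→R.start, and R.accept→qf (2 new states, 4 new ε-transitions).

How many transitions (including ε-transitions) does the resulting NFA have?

12

Bottom-up over the parse tree:
Each of the 4 symbol leaves contributes 1 transition (1 symbol, 0 ε).
  ba — 2 transitions (2 symbol, 0 ε)
  ba — 2 transitions (2 symbol, 0 ε)
  (ba)* — 6 transitions (2 symbol, 4 ε)
  ba ∪ (ba)* — 12 transitions (4 symbol, 8 ε)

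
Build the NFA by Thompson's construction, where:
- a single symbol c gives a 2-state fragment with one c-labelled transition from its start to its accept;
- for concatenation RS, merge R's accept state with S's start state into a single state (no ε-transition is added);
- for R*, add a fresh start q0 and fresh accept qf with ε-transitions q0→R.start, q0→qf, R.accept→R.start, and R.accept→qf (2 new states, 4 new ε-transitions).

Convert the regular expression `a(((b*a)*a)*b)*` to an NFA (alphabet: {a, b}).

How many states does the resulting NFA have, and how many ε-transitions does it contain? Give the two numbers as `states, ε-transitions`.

14, 16

Building bottom-up:
Each of the 5 symbol leaves contributes 2 states and 0 ε-transitions.
  b* : 4 states, 4 ε-transitions
  b*a : 5 states, 4 ε-transitions
  (b*a)* : 7 states, 8 ε-transitions
  (b*a)*a : 8 states, 8 ε-transitions
  ((b*a)*a)* : 10 states, 12 ε-transitions
  ((b*a)*a)*b : 11 states, 12 ε-transitions
  (((b*a)*a)*b)* : 13 states, 16 ε-transitions
  a(((b*a)*a)*b)* : 14 states, 16 ε-transitions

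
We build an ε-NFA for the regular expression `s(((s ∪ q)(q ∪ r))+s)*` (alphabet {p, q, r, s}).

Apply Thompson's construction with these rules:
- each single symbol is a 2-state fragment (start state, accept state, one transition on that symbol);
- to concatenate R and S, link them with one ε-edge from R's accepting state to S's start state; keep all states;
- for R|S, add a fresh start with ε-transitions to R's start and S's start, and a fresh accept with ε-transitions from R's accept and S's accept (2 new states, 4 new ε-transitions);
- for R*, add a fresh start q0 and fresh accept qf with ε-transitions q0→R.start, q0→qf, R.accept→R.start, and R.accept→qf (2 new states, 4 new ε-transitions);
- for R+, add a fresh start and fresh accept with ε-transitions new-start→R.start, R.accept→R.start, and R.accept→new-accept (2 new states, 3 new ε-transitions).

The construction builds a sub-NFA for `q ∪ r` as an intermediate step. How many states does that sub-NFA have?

6

Fragment for `q ∪ r`:
Each of the 2 symbol leaves contributes a 2-state fragment.
  q ∪ r — 6 states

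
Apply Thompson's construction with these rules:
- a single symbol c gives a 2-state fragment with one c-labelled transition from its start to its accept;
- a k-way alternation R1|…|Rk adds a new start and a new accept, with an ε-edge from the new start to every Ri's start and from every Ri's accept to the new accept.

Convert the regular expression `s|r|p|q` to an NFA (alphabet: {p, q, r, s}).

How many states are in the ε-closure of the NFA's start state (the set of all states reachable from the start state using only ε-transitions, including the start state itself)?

Work bottom-up. For each fragment F, track |ε-closure(F.start)| and whether F's accept lies in that closure (i.e. whether F accepts ε). A single-symbol fragment has closure size 1 and does not accept ε.
  s|r|p|q : C = 1 + 1 + 1 + 1 + 1 = 5 (the new accept is not ε-reachable since no branch accepts ε)

5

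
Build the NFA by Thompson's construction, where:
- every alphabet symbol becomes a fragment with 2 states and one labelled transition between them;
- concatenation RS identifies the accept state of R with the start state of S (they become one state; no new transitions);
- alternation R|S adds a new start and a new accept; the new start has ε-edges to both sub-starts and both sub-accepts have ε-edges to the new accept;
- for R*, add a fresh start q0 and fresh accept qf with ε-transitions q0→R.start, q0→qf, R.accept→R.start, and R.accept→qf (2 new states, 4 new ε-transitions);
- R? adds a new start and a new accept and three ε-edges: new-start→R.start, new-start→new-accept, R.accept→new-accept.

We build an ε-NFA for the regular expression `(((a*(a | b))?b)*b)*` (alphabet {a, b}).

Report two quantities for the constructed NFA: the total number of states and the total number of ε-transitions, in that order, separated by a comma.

Building bottom-up:
Each of the 5 symbol leaves contributes 2 states and 0 ε-transitions.
  a* → 4 states, 4 ε-transitions
  a | b → 6 states, 4 ε-transitions
  a*(a | b) → 9 states, 8 ε-transitions
  (a*(a | b))? → 11 states, 11 ε-transitions
  (a*(a | b))?b → 12 states, 11 ε-transitions
  ((a*(a | b))?b)* → 14 states, 15 ε-transitions
  ((a*(a | b))?b)*b → 15 states, 15 ε-transitions
  (((a*(a | b))?b)*b)* → 17 states, 19 ε-transitions

17, 19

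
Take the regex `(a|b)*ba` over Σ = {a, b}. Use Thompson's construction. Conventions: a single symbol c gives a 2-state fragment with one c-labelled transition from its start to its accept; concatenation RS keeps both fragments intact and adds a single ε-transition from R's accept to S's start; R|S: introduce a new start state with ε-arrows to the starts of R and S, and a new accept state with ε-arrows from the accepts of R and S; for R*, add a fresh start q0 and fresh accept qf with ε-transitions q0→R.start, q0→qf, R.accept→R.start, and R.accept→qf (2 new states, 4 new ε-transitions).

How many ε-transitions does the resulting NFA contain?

10

Bottom-up over the parse tree:
Each of the 4 symbol leaves contributes 0 ε-transitions.
  a|b : 4 ε-transitions
  (a|b)* : 8 ε-transitions
  (a|b)*ba : 10 ε-transitions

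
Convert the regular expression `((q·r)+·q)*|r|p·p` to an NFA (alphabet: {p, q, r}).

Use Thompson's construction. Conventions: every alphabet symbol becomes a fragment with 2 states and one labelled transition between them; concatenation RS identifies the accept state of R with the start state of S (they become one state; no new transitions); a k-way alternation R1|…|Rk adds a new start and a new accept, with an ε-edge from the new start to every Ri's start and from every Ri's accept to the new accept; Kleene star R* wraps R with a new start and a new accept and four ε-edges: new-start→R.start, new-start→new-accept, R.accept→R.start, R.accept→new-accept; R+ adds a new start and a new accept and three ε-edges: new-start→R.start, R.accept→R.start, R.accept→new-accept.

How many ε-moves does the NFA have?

Per subexpression:
Each of the 6 symbol leaves contributes 0 ε-transitions.
  q·r → 0 ε-transitions
  (q·r)+ → 3 ε-transitions
  (q·r)+·q → 3 ε-transitions
  ((q·r)+·q)* → 7 ε-transitions
  p·p → 0 ε-transitions
  ((q·r)+·q)*|r|p·p → 13 ε-transitions

13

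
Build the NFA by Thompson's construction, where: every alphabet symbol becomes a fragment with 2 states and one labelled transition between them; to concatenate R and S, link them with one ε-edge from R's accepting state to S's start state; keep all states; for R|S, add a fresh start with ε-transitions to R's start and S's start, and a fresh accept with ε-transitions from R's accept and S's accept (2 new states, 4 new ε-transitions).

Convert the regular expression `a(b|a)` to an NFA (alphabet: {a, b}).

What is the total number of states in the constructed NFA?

8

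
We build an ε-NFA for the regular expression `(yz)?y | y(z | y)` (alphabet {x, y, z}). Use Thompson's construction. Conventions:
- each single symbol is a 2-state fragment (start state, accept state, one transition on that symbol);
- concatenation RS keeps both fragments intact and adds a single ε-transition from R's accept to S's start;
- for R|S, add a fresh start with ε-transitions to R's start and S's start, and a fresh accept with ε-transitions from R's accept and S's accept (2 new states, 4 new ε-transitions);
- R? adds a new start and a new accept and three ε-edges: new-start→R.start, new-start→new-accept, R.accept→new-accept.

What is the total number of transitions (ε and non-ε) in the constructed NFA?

Bottom-up over the parse tree:
Each of the 6 symbol leaves contributes 1 transition (1 symbol, 0 ε).
  yz : 3 transitions (2 symbol, 1 ε)
  (yz)? : 6 transitions (2 symbol, 4 ε)
  (yz)?y : 8 transitions (3 symbol, 5 ε)
  z | y : 6 transitions (2 symbol, 4 ε)
  y(z | y) : 8 transitions (3 symbol, 5 ε)
  (yz)?y | y(z | y) : 20 transitions (6 symbol, 14 ε)

20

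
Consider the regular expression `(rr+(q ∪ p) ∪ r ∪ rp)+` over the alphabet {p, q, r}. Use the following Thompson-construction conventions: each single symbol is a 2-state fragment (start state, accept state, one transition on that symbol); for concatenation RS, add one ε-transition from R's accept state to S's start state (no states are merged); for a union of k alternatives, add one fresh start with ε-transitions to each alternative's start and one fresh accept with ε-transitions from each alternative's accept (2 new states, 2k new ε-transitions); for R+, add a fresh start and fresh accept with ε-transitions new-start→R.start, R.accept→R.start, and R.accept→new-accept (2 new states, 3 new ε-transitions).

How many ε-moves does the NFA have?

19

By structural recursion:
Each of the 7 symbol leaves contributes 0 ε-transitions.
  r+ : 3 ε-transitions
  q ∪ p : 4 ε-transitions
  rr+(q ∪ p) : 9 ε-transitions
  rp : 1 ε-transition
  rr+(q ∪ p) ∪ r ∪ rp : 16 ε-transitions
  (rr+(q ∪ p) ∪ r ∪ rp)+ : 19 ε-transitions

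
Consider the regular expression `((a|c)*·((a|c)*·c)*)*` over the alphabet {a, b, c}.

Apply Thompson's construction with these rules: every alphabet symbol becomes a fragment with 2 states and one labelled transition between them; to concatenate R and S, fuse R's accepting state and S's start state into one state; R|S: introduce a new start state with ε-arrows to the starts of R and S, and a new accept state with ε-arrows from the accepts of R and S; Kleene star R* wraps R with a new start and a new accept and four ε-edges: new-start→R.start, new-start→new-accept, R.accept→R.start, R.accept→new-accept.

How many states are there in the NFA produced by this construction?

20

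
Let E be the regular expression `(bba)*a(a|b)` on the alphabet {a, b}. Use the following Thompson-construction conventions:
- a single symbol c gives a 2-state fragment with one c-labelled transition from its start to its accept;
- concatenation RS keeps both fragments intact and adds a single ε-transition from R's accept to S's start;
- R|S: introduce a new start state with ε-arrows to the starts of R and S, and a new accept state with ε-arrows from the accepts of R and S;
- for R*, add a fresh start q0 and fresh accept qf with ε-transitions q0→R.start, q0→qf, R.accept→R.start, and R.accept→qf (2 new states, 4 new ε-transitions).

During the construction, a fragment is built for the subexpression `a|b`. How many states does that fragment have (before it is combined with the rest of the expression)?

6

Fragment for `a|b`:
Each of the 2 symbol leaves contributes a 2-state fragment.
  a|b — 6 states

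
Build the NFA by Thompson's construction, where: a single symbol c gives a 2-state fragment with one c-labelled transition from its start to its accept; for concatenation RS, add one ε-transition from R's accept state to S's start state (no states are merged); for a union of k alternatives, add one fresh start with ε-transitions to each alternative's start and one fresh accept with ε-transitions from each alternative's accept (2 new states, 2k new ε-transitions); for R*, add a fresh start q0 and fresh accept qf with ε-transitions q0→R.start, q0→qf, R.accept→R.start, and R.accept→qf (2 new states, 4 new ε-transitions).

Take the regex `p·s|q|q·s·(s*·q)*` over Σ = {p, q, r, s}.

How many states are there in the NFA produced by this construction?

Building bottom-up:
Each of the 7 symbol leaves contributes a 2-state fragment.
  p·s = 4 states
  s* = 4 states
  s*·q = 6 states
  (s*·q)* = 8 states
  q·s·(s*·q)* = 12 states
  p·s|q|q·s·(s*·q)* = 20 states

20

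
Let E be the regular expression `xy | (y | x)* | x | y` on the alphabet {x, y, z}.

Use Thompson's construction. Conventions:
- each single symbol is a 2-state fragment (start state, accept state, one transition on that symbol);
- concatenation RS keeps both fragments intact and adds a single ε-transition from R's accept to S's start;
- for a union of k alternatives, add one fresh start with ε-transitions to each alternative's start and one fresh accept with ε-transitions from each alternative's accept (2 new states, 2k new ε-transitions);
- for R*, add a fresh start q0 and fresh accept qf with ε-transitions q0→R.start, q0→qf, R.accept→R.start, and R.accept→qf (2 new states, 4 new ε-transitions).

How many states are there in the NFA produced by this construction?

18

Per subexpression:
Each of the 6 symbol leaves contributes a 2-state fragment.
  xy = 4 states
  y | x = 6 states
  (y | x)* = 8 states
  xy | (y | x)* | x | y = 18 states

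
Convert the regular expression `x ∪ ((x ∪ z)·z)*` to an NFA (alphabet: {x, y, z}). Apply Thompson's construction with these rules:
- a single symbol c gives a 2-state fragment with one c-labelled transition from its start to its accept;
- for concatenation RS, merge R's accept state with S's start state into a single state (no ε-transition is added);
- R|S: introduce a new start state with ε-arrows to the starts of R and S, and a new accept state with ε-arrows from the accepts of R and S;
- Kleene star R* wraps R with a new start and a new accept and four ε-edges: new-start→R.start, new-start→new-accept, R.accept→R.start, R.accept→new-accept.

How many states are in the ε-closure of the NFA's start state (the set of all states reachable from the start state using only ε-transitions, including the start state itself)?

Work bottom-up. For each fragment F, track |ε-closure(F.start)| and whether F's accept lies in that closure (i.e. whether F accepts ε). A single-symbol fragment has closure size 1 and does not accept ε.
  x ∪ z — |ε-closure| = 1 + 1 + 1 = 3 (the new accept is not ε-reachable since no branch accepts ε)
  (x ∪ z)·z — |ε-closure| equals the left operand's closure size = 3 (its accept is not ε-reachable, so the closure stops there)
  ((x ∪ z)·z)* — new start has ε-edges to the inner start and to the new accept, so |ε-closure| = 2 + 3 = 5
  x ∪ ((x ∪ z)·z)* — |ε-closure| = 1 (new start) + (1 + 5) + 1 (new accept, since some branch ε-reaches its own accept) = 8

8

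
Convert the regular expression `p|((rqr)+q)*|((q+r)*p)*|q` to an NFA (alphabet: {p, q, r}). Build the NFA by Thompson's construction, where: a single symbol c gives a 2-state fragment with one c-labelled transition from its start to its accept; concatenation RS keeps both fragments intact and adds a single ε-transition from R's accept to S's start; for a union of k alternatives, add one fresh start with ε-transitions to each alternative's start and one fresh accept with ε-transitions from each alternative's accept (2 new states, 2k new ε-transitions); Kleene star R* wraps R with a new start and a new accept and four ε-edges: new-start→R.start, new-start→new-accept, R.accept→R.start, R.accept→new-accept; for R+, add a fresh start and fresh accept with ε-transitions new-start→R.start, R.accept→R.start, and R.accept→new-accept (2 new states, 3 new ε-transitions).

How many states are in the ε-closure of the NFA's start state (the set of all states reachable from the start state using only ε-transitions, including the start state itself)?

Work bottom-up. For each fragment F, track |ε-closure(F.start)| and whether F's accept lies in that closure (i.e. whether F accepts ε). A single-symbol fragment has closure size 1 and does not accept ε.
  rqr → |closure| equals the left operand's closure size = 1 (its accept is not ε-reachable, so the closure stops there)
  (rqr)+ → |closure| = 1 + 1 = 2 (the body doesn't accept ε, so the new accept is not reached)
  (rqr)+q → |closure| equals the left operand's closure size = 2 (its accept is not ε-reachable, so the closure stops there)
  ((rqr)+q)* → new start has ε-edges to the inner start and to the new accept, so |closure| = 2 + 2 = 4
  q+ → |closure| = 1 + 1 = 2 (the body doesn't accept ε, so the new accept is not reached)
  q+r → |closure| equals the left operand's closure size = 2 (its accept is not ε-reachable, so the closure stops there)
  (q+r)* → new start has ε-edges to the inner start and to the new accept, so |closure| = 2 + 2 = 4
  (q+r)*p → the left operand accepts ε, so the closure extends into the next operand (via the concat ε-link); |closure| = 4 + 1 = 5
  ((q+r)*p)* → the star's fresh start ε-reaches both the body's start and the fresh accept: |closure| = 2 + 5 = 7
  p|((rqr)+q)*|((q+r)*p)*|q → |closure| = 1 (new start) + (1 + 4 + 7 + 1) + 1 (new accept, since some branch ε-reaches its own accept) = 15

15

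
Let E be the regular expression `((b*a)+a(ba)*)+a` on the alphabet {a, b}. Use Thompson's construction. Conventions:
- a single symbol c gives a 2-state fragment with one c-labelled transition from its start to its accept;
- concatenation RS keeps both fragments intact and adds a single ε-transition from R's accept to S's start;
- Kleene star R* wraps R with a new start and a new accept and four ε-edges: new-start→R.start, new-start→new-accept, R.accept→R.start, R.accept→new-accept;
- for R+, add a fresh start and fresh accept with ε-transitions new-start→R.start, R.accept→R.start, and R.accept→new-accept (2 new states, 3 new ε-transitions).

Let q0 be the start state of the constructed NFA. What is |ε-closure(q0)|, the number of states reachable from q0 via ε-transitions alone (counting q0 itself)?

Work bottom-up. For each fragment F, track |ε-closure(F.start)| and whether F's accept lies in that closure (i.e. whether F accepts ε). A single-symbol fragment has closure size 1 and does not accept ε.
  b* → the star's fresh start ε-reaches both the body's start and the fresh accept: |ε-closure| = 2 + 1 = 3
  b*a → |ε-closure| = 3 + 1 = 4 (closure spills across the concat boundary because the left factor accepts ε)
  (b*a)+ → new start ε-reaches only the body's start; the new accept needs a symbol first: |ε-closure| = 1 + 4 = 5
  ba → |ε-closure| equals the left operand's closure size = 1 (its accept is not ε-reachable, so the closure stops there)
  (ba)* → new start has ε-edges to the inner start and to the new accept, so |ε-closure| = 2 + 1 = 3
  (b*a)+a(ba)* → |ε-closure| equals the left operand's closure size = 5 (its accept is not ε-reachable, so the closure stops there)
  ((b*a)+a(ba)*)+ → new start ε-reaches only the body's start; the new accept needs a symbol first: |ε-closure| = 1 + 5 = 6
  ((b*a)+a(ba)*)+a → |ε-closure| equals the left operand's closure size = 6 (its accept is not ε-reachable, so the closure stops there)

6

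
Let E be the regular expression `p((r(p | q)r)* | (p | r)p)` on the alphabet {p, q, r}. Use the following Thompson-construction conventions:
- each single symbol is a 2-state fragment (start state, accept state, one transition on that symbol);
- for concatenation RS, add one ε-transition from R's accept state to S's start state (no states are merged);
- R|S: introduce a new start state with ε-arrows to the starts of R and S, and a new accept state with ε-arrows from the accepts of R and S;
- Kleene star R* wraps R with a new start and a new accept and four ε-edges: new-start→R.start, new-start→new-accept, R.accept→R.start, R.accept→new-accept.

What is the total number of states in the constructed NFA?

Bottom-up over the parse tree:
Each of the 8 symbol leaves contributes a 2-state fragment.
  p | q → 6 states
  r(p | q)r → 10 states
  (r(p | q)r)* → 12 states
  p | r → 6 states
  (p | r)p → 8 states
  (r(p | q)r)* | (p | r)p → 22 states
  p((r(p | q)r)* | (p | r)p) → 24 states

24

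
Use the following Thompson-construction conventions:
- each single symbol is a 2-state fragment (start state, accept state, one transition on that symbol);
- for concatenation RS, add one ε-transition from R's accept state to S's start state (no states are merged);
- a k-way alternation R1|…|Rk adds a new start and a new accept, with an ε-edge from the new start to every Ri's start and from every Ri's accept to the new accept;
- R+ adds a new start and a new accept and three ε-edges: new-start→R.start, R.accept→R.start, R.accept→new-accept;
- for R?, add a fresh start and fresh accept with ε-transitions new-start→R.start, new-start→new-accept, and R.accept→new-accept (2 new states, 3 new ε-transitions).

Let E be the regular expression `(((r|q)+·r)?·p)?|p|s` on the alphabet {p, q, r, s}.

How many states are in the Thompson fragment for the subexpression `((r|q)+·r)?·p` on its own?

14

Fragment for `((r|q)+·r)?·p`:
Each of the 4 symbol leaves contributes a 2-state fragment.
  r|q — 6 states
  (r|q)+ — 8 states
  (r|q)+·r — 10 states
  ((r|q)+·r)? — 12 states
  ((r|q)+·r)?·p — 14 states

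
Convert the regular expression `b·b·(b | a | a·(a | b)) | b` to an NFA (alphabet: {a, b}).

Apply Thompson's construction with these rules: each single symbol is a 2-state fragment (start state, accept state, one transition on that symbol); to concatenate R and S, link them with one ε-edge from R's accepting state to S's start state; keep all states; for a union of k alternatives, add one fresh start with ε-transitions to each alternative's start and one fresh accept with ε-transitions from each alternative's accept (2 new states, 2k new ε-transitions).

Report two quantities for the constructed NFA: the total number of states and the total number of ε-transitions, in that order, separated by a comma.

22, 17

Building bottom-up:
Each of the 8 symbol leaves contributes 2 states and 0 ε-transitions.
  a | b — 6 states, 4 ε-transitions
  a·(a | b) — 8 states, 5 ε-transitions
  b | a | a·(a | b) — 14 states, 11 ε-transitions
  b·b·(b | a | a·(a | b)) — 18 states, 13 ε-transitions
  b·b·(b | a | a·(a | b)) | b — 22 states, 17 ε-transitions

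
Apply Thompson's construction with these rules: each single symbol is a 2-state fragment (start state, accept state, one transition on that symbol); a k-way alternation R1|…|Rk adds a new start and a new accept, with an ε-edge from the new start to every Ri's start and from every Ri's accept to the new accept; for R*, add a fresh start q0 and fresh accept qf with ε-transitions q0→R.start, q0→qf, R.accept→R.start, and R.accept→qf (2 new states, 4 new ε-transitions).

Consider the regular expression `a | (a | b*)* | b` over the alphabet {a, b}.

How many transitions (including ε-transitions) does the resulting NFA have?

Recursing over subexpressions:
Each of the 4 symbol leaves contributes 1 transition (1 symbol, 0 ε).
  b* : 5 transitions (1 symbol, 4 ε)
  a | b* : 10 transitions (2 symbol, 8 ε)
  (a | b*)* : 14 transitions (2 symbol, 12 ε)
  a | (a | b*)* | b : 22 transitions (4 symbol, 18 ε)

22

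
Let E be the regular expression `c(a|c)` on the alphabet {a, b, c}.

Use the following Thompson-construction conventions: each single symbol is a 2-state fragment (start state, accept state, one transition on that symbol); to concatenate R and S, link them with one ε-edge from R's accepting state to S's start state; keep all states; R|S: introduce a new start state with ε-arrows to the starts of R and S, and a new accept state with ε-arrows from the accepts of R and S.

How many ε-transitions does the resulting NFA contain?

Recursing over subexpressions:
Each of the 3 symbol leaves contributes 0 ε-transitions.
  a|c : 4 ε-transitions
  c(a|c) : 5 ε-transitions

5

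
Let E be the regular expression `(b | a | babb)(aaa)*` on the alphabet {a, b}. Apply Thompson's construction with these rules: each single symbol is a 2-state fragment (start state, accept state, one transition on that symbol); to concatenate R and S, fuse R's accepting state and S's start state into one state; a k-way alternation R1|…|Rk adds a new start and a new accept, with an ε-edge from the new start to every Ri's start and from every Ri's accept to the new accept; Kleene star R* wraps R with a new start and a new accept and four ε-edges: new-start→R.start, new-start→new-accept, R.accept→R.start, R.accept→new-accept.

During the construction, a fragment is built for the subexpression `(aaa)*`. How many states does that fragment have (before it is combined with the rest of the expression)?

6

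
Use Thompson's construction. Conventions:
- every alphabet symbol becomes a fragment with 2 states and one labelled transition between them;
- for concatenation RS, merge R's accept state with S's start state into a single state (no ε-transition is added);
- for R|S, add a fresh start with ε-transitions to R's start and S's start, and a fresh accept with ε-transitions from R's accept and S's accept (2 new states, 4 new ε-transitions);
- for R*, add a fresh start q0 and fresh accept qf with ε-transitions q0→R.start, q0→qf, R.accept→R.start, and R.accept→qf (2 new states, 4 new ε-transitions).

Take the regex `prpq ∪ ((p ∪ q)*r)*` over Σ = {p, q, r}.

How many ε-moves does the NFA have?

16

By structural recursion:
Each of the 7 symbol leaves contributes 0 ε-transitions.
  prpq : 0 ε-transitions
  p ∪ q : 4 ε-transitions
  (p ∪ q)* : 8 ε-transitions
  (p ∪ q)*r : 8 ε-transitions
  ((p ∪ q)*r)* : 12 ε-transitions
  prpq ∪ ((p ∪ q)*r)* : 16 ε-transitions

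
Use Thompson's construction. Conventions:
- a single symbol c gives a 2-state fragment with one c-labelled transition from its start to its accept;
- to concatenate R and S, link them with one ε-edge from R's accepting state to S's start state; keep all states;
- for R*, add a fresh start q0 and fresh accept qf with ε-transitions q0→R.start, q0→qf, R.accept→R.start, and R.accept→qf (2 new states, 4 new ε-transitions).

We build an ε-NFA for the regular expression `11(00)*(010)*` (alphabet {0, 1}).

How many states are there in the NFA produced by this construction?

Building bottom-up:
Each of the 7 symbol leaves contributes a 2-state fragment.
  00 = 4 states
  (00)* = 6 states
  010 = 6 states
  (010)* = 8 states
  11(00)*(010)* = 18 states

18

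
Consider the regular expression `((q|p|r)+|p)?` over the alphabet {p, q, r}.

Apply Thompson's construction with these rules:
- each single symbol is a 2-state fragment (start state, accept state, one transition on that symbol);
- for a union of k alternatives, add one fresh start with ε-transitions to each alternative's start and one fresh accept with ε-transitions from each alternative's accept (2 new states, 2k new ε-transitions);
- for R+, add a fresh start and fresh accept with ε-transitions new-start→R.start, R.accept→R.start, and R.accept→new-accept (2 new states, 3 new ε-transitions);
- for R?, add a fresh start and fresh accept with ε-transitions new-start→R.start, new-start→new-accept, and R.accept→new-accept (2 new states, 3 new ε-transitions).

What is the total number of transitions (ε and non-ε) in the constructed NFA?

By structural recursion:
Each of the 4 symbol leaves contributes 1 transition (1 symbol, 0 ε).
  q|p|r = 9 transitions (3 symbol, 6 ε)
  (q|p|r)+ = 12 transitions (3 symbol, 9 ε)
  (q|p|r)+|p = 17 transitions (4 symbol, 13 ε)
  ((q|p|r)+|p)? = 20 transitions (4 symbol, 16 ε)

20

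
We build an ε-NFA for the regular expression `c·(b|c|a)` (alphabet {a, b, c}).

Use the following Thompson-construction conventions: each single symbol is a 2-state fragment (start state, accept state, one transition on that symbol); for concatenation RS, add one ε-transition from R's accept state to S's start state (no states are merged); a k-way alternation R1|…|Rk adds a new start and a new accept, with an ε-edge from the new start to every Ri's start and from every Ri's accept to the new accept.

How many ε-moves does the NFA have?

7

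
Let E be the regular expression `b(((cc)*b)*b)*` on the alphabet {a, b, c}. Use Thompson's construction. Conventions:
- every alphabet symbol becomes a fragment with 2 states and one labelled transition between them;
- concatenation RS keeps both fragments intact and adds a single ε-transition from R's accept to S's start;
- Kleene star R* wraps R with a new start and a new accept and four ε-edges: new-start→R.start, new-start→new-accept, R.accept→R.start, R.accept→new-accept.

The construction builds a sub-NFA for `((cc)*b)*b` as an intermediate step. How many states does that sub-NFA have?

Fragment for `((cc)*b)*b`:
Each of the 4 symbol leaves contributes a 2-state fragment.
  cc → 4 states
  (cc)* → 6 states
  (cc)*b → 8 states
  ((cc)*b)* → 10 states
  ((cc)*b)*b → 12 states

12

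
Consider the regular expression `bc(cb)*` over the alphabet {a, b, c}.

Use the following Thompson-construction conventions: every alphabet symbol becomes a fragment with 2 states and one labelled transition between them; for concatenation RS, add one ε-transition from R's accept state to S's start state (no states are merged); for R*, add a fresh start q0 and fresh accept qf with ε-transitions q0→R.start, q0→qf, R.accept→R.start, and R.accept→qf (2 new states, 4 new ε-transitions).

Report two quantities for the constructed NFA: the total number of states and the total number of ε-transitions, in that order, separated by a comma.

Bottom-up over the parse tree:
Each of the 4 symbol leaves contributes 2 states and 0 ε-transitions.
  cb — 4 states, 1 ε-transition
  (cb)* — 6 states, 5 ε-transitions
  bc(cb)* — 10 states, 7 ε-transitions

10, 7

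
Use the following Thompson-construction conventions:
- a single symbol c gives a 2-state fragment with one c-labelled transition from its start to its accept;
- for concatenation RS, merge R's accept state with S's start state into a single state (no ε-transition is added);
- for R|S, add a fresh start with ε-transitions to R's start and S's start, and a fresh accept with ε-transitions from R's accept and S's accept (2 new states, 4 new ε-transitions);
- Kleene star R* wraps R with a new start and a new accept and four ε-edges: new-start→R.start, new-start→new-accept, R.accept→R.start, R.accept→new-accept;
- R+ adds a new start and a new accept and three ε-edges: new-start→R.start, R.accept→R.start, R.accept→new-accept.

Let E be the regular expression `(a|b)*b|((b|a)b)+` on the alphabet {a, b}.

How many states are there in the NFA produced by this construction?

20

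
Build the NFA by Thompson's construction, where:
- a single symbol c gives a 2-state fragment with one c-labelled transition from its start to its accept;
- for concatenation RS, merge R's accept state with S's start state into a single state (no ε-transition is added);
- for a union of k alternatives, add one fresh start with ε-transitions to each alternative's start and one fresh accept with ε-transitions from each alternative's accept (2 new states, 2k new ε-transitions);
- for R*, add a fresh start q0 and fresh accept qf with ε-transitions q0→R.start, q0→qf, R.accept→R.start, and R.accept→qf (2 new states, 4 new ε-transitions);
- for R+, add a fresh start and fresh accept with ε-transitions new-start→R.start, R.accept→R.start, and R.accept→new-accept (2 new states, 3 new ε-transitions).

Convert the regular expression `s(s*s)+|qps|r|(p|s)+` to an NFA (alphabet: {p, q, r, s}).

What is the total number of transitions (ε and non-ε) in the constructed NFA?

By structural recursion:
Each of the 9 symbol leaves contributes 1 transition (1 symbol, 0 ε).
  s* : 5 transitions (1 symbol, 4 ε)
  s*s : 6 transitions (2 symbol, 4 ε)
  (s*s)+ : 9 transitions (2 symbol, 7 ε)
  s(s*s)+ : 10 transitions (3 symbol, 7 ε)
  qps : 3 transitions (3 symbol, 0 ε)
  p|s : 6 transitions (2 symbol, 4 ε)
  (p|s)+ : 9 transitions (2 symbol, 7 ε)
  s(s*s)+|qps|r|(p|s)+ : 31 transitions (9 symbol, 22 ε)

31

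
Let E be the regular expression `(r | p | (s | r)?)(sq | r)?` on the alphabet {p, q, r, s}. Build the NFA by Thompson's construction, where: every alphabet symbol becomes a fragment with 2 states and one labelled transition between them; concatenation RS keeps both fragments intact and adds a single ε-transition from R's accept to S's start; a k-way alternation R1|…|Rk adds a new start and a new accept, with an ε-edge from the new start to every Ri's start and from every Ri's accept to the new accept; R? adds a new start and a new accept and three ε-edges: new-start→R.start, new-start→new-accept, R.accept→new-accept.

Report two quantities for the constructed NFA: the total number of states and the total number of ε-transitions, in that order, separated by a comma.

24, 22

By structural recursion:
Each of the 7 symbol leaves contributes 2 states and 0 ε-transitions.
  s | r : 6 states, 4 ε-transitions
  (s | r)? : 8 states, 7 ε-transitions
  r | p | (s | r)? : 14 states, 13 ε-transitions
  sq : 4 states, 1 ε-transition
  sq | r : 8 states, 5 ε-transitions
  (sq | r)? : 10 states, 8 ε-transitions
  (r | p | (s | r)?)(sq | r)? : 24 states, 22 ε-transitions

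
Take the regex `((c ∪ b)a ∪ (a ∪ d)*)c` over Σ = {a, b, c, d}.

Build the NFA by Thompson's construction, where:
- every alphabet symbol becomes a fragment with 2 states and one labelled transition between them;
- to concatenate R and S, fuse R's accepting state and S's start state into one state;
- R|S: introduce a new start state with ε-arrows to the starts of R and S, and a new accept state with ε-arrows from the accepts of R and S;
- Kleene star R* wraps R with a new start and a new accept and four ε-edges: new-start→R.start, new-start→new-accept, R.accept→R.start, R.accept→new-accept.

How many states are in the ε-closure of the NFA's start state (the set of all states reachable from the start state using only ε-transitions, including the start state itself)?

10

Compute the ε-closure size of each fragment's start state recursively; a symbol fragment's start has no outgoing ε-edge, so its closure is just itself (size 1).
  c ∪ b — |closure| = 1 + 1 + 1 = 3 (the new accept is not ε-reachable since no branch accepts ε)
  (c ∪ b)a — |closure| equals the left operand's closure size = 3 (its accept is not ε-reachable, so the closure stops there)
  a ∪ d — |closure| = 1 + 1 + 1 = 3 (the new accept is not ε-reachable since no branch accepts ε)
  (a ∪ d)* — new start has ε-edges to the inner start and to the new accept, so |closure| = 2 + 3 = 5
  (c ∪ b)a ∪ (a ∪ d)* — |closure| = 1 (new start) + (3 + 5) + 1 (new accept, since some branch ε-reaches its own accept) = 10
  ((c ∪ b)a ∪ (a ∪ d)*)c — |closure| = 10 + (1−1) = 10 (closure spills across the concat boundary because the left factor accepts ε)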